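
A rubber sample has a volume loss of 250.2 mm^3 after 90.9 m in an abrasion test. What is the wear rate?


Rate = volume_loss / distance
= 250.2 / 90.9
= 2.752 mm^3/m

2.752 mm^3/m


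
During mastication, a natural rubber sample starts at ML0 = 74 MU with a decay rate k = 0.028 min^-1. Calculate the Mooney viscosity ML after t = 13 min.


ML = ML0 * exp(-k * t)
ML = 74 * exp(-0.028 * 13)
ML = 74 * 0.6949
ML = 51.42 MU

51.42 MU


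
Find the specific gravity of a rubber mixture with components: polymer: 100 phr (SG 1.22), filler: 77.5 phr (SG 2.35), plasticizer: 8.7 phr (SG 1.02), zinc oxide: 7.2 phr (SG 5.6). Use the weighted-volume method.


Sum of weights = 193.4
Volume contributions:
  polymer: 100/1.22 = 81.9672
  filler: 77.5/2.35 = 32.9787
  plasticizer: 8.7/1.02 = 8.5294
  zinc oxide: 7.2/5.6 = 1.2857
Sum of volumes = 124.7611
SG = 193.4 / 124.7611 = 1.55

SG = 1.55


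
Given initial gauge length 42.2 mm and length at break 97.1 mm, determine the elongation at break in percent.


Elongation = (Lf - L0) / L0 * 100
= (97.1 - 42.2) / 42.2 * 100
= 54.9 / 42.2 * 100
= 130.1%

130.1%


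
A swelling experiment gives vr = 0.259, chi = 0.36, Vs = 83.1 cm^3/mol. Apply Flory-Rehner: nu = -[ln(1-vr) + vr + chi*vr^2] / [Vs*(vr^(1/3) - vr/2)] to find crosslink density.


ln(1 - vr) = ln(1 - 0.259) = -0.2998
Numerator = -((-0.2998) + 0.259 + 0.36 * 0.259^2) = 0.0166
Denominator = 83.1 * (0.259^(1/3) - 0.259/2) = 42.2091
nu = 0.0166 / 42.2091 = 3.9341e-04 mol/cm^3

3.9341e-04 mol/cm^3


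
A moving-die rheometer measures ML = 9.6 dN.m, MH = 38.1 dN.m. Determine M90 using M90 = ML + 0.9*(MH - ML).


M90 = ML + 0.9 * (MH - ML)
M90 = 9.6 + 0.9 * (38.1 - 9.6)
M90 = 9.6 + 0.9 * 28.5
M90 = 35.25 dN.m

35.25 dN.m


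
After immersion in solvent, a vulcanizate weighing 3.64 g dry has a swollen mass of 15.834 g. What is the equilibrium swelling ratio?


Q = W_swollen / W_dry
Q = 15.834 / 3.64
Q = 4.35

Q = 4.35


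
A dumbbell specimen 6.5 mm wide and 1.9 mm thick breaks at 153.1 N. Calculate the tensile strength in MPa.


Area = width * thickness = 6.5 * 1.9 = 12.35 mm^2
TS = force / area = 153.1 / 12.35 = 12.4 MPa

12.4 MPa


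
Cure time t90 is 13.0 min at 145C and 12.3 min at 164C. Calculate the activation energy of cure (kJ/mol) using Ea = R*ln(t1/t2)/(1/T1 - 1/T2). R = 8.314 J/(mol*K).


T1 = 418.15 K, T2 = 437.15 K
1/T1 - 1/T2 = 1.0394e-04
ln(t1/t2) = ln(13.0/12.3) = 0.0554
Ea = 8.314 * 0.0554 / 1.0394e-04 = 4427.2839 J/mol
Ea = 4.43 kJ/mol

4.43 kJ/mol


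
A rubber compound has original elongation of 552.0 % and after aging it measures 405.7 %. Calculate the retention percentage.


Retention = aged / original * 100
= 405.7 / 552.0 * 100
= 73.5%

73.5%


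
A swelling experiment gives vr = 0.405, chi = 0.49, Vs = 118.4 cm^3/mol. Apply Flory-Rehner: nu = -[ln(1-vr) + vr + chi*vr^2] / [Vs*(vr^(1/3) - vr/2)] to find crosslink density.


ln(1 - vr) = ln(1 - 0.405) = -0.5192
Numerator = -((-0.5192) + 0.405 + 0.49 * 0.405^2) = 0.0338
Denominator = 118.4 * (0.405^(1/3) - 0.405/2) = 63.6239
nu = 0.0338 / 63.6239 = 5.3159e-04 mol/cm^3

5.3159e-04 mol/cm^3


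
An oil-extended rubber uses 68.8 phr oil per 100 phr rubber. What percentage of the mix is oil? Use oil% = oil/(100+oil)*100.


Oil % = oil / (100 + oil) * 100
= 68.8 / (100 + 68.8) * 100
= 68.8 / 168.8 * 100
= 40.76%

40.76%


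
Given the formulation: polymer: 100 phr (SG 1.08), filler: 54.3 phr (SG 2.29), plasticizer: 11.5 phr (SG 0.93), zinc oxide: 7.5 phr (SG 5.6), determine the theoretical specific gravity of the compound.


Sum of weights = 173.3
Volume contributions:
  polymer: 100/1.08 = 92.5926
  filler: 54.3/2.29 = 23.7118
  plasticizer: 11.5/0.93 = 12.3656
  zinc oxide: 7.5/5.6 = 1.3393
Sum of volumes = 130.0093
SG = 173.3 / 130.0093 = 1.333

SG = 1.333


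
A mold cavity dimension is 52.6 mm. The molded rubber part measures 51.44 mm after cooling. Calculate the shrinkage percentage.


Shrinkage = (mold - part) / mold * 100
= (52.6 - 51.44) / 52.6 * 100
= 1.16 / 52.6 * 100
= 2.21%

2.21%


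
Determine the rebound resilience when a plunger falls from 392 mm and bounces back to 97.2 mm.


Resilience = h_rebound / h_drop * 100
= 97.2 / 392 * 100
= 24.8%

24.8%


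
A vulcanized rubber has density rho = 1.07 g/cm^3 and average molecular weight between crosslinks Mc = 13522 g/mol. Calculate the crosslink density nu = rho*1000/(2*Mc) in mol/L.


nu = rho * 1000 / (2 * Mc)
nu = 1.07 * 1000 / (2 * 13522)
nu = 1070.0 / 27044
nu = 0.0396 mol/L

0.0396 mol/L


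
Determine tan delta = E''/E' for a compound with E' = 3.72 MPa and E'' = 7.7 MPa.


tan delta = E'' / E'
= 7.7 / 3.72
= 2.0699

tan delta = 2.0699


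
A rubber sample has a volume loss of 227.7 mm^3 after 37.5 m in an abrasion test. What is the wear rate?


Rate = volume_loss / distance
= 227.7 / 37.5
= 6.072 mm^3/m

6.072 mm^3/m


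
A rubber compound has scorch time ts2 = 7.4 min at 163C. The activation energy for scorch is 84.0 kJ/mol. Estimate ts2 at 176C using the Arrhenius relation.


Convert temperatures: T1 = 163 + 273.15 = 436.15 K, T2 = 176 + 273.15 = 449.15 K
ts2_new = 7.4 * exp(84000 / 8.314 * (1/449.15 - 1/436.15))
1/T2 - 1/T1 = -6.6361e-05
ts2_new = 3.78 min

3.78 min


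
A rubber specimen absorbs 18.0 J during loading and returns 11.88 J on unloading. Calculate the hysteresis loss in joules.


Hysteresis loss = loading - unloading
= 18.0 - 11.88
= 6.12 J

6.12 J


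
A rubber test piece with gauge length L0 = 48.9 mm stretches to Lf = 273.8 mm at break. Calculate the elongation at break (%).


Elongation = (Lf - L0) / L0 * 100
= (273.8 - 48.9) / 48.9 * 100
= 224.9 / 48.9 * 100
= 459.9%

459.9%


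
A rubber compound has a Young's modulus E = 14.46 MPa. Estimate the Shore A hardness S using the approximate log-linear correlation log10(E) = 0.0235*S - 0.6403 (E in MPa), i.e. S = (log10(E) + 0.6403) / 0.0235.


log10(E) = 0.0235*S - 0.6403  =>  S = (log10(E) + 0.6403) / 0.0235
log10(14.46) = 1.160168
S = (1.160168 + 0.6403) / 0.0235 = 1.800468 / 0.0235
S = 76.6

Shore A = 76.6


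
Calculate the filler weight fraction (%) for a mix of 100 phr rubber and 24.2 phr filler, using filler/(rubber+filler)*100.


Filler % = filler / (rubber + filler) * 100
= 24.2 / (100 + 24.2) * 100
= 24.2 / 124.2 * 100
= 19.48%

19.48%


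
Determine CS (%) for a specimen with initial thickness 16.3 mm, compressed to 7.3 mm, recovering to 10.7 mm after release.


CS = (t0 - recovered) / (t0 - ts) * 100
= (16.3 - 10.7) / (16.3 - 7.3) * 100
= 5.6 / 9.0 * 100
= 62.2%

62.2%


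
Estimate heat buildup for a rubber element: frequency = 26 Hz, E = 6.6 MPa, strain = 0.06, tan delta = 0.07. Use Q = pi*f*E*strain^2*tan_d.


Q = pi * f * E * strain^2 * tan_d
= pi * 26 * 6.6 * 0.06^2 * 0.07
= pi * 26 * 6.6 * 0.0036 * 0.07
= 0.1359

Q = 0.1359


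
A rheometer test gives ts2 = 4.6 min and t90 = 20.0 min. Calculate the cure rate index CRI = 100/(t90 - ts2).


CRI = 100 / (t90 - ts2)
= 100 / (20.0 - 4.6)
= 100 / 15.4
= 6.49 min^-1

6.49 min^-1


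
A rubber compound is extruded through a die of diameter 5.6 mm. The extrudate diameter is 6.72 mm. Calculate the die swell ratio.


Die swell ratio = D_extrudate / D_die
= 6.72 / 5.6
= 1.2

Die swell = 1.2


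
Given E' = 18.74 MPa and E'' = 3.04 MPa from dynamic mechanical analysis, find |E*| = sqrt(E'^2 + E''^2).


|E*| = sqrt(E'^2 + E''^2)
= sqrt(18.74^2 + 3.04^2)
= sqrt(351.1876 + 9.2416)
= 18.985 MPa

18.985 MPa


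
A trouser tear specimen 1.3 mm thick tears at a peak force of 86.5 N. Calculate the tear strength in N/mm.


Tear strength = force / thickness
= 86.5 / 1.3
= 66.54 N/mm

66.54 N/mm


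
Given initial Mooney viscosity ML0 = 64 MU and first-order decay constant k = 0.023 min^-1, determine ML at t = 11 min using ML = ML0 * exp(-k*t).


ML = ML0 * exp(-k * t)
ML = 64 * exp(-0.023 * 11)
ML = 64 * 0.7765
ML = 49.69 MU

49.69 MU


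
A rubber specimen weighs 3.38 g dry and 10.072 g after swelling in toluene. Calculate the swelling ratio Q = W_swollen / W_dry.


Q = W_swollen / W_dry
Q = 10.072 / 3.38
Q = 2.98

Q = 2.98


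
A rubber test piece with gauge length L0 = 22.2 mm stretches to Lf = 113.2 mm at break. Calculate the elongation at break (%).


Elongation = (Lf - L0) / L0 * 100
= (113.2 - 22.2) / 22.2 * 100
= 91.0 / 22.2 * 100
= 409.9%

409.9%


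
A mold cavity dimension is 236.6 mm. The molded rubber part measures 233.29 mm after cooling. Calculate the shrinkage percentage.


Shrinkage = (mold - part) / mold * 100
= (236.6 - 233.29) / 236.6 * 100
= 3.31 / 236.6 * 100
= 1.4%

1.4%


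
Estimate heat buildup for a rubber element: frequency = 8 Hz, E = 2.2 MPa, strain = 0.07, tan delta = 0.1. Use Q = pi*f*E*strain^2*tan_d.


Q = pi * f * E * strain^2 * tan_d
= pi * 8 * 2.2 * 0.07^2 * 0.1
= pi * 8 * 2.2 * 0.0049 * 0.1
= 0.0271

Q = 0.0271


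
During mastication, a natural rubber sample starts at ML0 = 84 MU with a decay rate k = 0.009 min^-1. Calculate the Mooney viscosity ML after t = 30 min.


ML = ML0 * exp(-k * t)
ML = 84 * exp(-0.009 * 30)
ML = 84 * 0.7634
ML = 64.12 MU

64.12 MU


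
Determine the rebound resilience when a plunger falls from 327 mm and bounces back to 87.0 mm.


Resilience = h_rebound / h_drop * 100
= 87.0 / 327 * 100
= 26.6%

26.6%


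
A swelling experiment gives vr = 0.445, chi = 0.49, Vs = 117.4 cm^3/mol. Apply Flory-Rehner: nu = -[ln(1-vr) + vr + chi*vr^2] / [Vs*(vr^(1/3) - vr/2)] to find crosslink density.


ln(1 - vr) = ln(1 - 0.445) = -0.5888
Numerator = -((-0.5888) + 0.445 + 0.49 * 0.445^2) = 0.0468
Denominator = 117.4 * (0.445^(1/3) - 0.445/2) = 63.5088
nu = 0.0468 / 63.5088 = 7.3620e-04 mol/cm^3

7.3620e-04 mol/cm^3


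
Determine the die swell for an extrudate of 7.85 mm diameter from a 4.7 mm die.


Die swell ratio = D_extrudate / D_die
= 7.85 / 4.7
= 1.67

Die swell = 1.67


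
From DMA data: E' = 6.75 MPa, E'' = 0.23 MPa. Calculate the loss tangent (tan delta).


tan delta = E'' / E'
= 0.23 / 6.75
= 0.0341

tan delta = 0.0341


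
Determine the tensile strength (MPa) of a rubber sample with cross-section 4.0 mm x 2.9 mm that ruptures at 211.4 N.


Area = width * thickness = 4.0 * 2.9 = 11.6 mm^2
TS = force / area = 211.4 / 11.6 = 18.22 MPa

18.22 MPa


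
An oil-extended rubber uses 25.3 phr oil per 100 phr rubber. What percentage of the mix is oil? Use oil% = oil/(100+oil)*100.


Oil % = oil / (100 + oil) * 100
= 25.3 / (100 + 25.3) * 100
= 25.3 / 125.3 * 100
= 20.19%

20.19%


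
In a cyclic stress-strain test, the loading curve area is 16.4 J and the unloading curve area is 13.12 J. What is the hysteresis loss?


Hysteresis loss = loading - unloading
= 16.4 - 13.12
= 3.28 J

3.28 J


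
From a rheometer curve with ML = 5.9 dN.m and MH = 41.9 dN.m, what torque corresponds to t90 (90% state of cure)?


M90 = ML + 0.9 * (MH - ML)
M90 = 5.9 + 0.9 * (41.9 - 5.9)
M90 = 5.9 + 0.9 * 36.0
M90 = 38.3 dN.m

38.3 dN.m


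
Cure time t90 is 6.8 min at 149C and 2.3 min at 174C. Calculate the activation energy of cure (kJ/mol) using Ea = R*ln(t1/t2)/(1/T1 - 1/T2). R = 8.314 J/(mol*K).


T1 = 422.15 K, T2 = 447.15 K
1/T1 - 1/T2 = 1.3244e-04
ln(t1/t2) = ln(6.8/2.3) = 1.0840
Ea = 8.314 * 1.0840 / 1.3244e-04 = 68049.4668 J/mol
Ea = 68.05 kJ/mol

68.05 kJ/mol


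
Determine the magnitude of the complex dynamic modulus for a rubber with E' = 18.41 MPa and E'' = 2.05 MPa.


|E*| = sqrt(E'^2 + E''^2)
= sqrt(18.41^2 + 2.05^2)
= sqrt(338.9281 + 4.2025)
= 18.524 MPa

18.524 MPa


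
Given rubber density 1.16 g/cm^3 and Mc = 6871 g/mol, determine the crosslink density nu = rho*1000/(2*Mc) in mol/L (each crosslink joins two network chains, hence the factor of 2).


nu = rho * 1000 / (2 * Mc)
nu = 1.16 * 1000 / (2 * 6871)
nu = 1160.0 / 13742
nu = 0.0844 mol/L

0.0844 mol/L


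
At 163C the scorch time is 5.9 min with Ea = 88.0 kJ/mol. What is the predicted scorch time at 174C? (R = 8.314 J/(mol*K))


Convert temperatures: T1 = 163 + 273.15 = 436.15 K, T2 = 174 + 273.15 = 447.15 K
ts2_new = 5.9 * exp(88000 / 8.314 * (1/447.15 - 1/436.15))
1/T2 - 1/T1 = -5.6403e-05
ts2_new = 3.25 min

3.25 min


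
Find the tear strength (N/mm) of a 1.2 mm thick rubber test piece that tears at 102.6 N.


Tear strength = force / thickness
= 102.6 / 1.2
= 85.5 N/mm

85.5 N/mm


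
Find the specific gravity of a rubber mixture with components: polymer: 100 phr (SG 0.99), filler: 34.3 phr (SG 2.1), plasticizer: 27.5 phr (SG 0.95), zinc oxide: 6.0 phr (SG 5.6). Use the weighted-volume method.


Sum of weights = 167.8
Volume contributions:
  polymer: 100/0.99 = 101.0101
  filler: 34.3/2.1 = 16.3333
  plasticizer: 27.5/0.95 = 28.9474
  zinc oxide: 6.0/5.6 = 1.0714
Sum of volumes = 147.3622
SG = 167.8 / 147.3622 = 1.139

SG = 1.139


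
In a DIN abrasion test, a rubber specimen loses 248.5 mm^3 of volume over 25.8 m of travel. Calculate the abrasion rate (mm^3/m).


Rate = volume_loss / distance
= 248.5 / 25.8
= 9.632 mm^3/m

9.632 mm^3/m


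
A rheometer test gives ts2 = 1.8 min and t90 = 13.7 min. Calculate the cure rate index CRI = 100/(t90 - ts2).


CRI = 100 / (t90 - ts2)
= 100 / (13.7 - 1.8)
= 100 / 11.9
= 8.4 min^-1

8.4 min^-1


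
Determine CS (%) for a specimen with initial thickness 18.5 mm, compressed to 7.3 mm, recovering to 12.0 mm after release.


CS = (t0 - recovered) / (t0 - ts) * 100
= (18.5 - 12.0) / (18.5 - 7.3) * 100
= 6.5 / 11.2 * 100
= 58.0%

58.0%


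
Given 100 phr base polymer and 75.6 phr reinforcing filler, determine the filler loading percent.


Filler % = filler / (rubber + filler) * 100
= 75.6 / (100 + 75.6) * 100
= 75.6 / 175.6 * 100
= 43.05%

43.05%


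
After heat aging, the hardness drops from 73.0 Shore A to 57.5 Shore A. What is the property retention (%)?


Retention = aged / original * 100
= 57.5 / 73.0 * 100
= 78.8%

78.8%


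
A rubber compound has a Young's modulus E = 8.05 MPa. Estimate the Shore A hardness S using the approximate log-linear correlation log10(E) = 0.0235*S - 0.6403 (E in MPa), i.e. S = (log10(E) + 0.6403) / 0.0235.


log10(E) = 0.0235*S - 0.6403  =>  S = (log10(E) + 0.6403) / 0.0235
log10(8.05) = 0.905796
S = (0.905796 + 0.6403) / 0.0235 = 1.546096 / 0.0235
S = 65.8

Shore A = 65.8


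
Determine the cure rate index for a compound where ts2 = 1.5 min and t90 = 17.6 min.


CRI = 100 / (t90 - ts2)
= 100 / (17.6 - 1.5)
= 100 / 16.1
= 6.21 min^-1

6.21 min^-1


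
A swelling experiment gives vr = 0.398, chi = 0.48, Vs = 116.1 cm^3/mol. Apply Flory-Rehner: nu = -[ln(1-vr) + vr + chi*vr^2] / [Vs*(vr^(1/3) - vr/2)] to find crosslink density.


ln(1 - vr) = ln(1 - 0.398) = -0.5075
Numerator = -((-0.5075) + 0.398 + 0.48 * 0.398^2) = 0.0335
Denominator = 116.1 * (0.398^(1/3) - 0.398/2) = 62.2965
nu = 0.0335 / 62.2965 = 5.3717e-04 mol/cm^3

5.3717e-04 mol/cm^3


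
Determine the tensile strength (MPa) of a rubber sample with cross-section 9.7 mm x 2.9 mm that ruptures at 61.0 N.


Area = width * thickness = 9.7 * 2.9 = 28.13 mm^2
TS = force / area = 61.0 / 28.13 = 2.17 MPa

2.17 MPa


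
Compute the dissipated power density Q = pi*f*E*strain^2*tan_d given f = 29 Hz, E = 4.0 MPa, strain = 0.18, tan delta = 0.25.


Q = pi * f * E * strain^2 * tan_d
= pi * 29 * 4.0 * 0.18^2 * 0.25
= pi * 29 * 4.0 * 0.0324 * 0.25
= 2.9518

Q = 2.9518


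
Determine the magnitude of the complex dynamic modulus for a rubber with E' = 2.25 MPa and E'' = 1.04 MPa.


|E*| = sqrt(E'^2 + E''^2)
= sqrt(2.25^2 + 1.04^2)
= sqrt(5.0625 + 1.0816)
= 2.479 MPa

2.479 MPa


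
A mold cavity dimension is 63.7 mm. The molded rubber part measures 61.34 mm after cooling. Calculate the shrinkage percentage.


Shrinkage = (mold - part) / mold * 100
= (63.7 - 61.34) / 63.7 * 100
= 2.36 / 63.7 * 100
= 3.7%

3.7%


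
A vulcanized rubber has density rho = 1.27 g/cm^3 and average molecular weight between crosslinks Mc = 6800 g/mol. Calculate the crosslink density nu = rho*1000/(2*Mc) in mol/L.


nu = rho * 1000 / (2 * Mc)
nu = 1.27 * 1000 / (2 * 6800)
nu = 1270.0 / 13600
nu = 0.0934 mol/L

0.0934 mol/L


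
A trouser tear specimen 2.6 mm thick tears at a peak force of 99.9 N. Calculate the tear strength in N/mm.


Tear strength = force / thickness
= 99.9 / 2.6
= 38.42 N/mm

38.42 N/mm


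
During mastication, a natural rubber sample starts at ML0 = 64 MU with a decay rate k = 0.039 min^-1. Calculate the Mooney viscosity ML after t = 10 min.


ML = ML0 * exp(-k * t)
ML = 64 * exp(-0.039 * 10)
ML = 64 * 0.6771
ML = 43.33 MU

43.33 MU


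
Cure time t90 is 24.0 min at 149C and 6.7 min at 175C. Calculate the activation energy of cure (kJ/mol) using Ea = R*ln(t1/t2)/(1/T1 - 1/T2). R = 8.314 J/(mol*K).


T1 = 422.15 K, T2 = 448.15 K
1/T1 - 1/T2 = 1.3743e-04
ln(t1/t2) = ln(24.0/6.7) = 1.2759
Ea = 8.314 * 1.2759 / 1.3743e-04 = 77189.6843 J/mol
Ea = 77.19 kJ/mol

77.19 kJ/mol


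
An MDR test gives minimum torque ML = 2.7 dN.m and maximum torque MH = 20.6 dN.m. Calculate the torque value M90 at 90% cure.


M90 = ML + 0.9 * (MH - ML)
M90 = 2.7 + 0.9 * (20.6 - 2.7)
M90 = 2.7 + 0.9 * 17.9
M90 = 18.81 dN.m

18.81 dN.m


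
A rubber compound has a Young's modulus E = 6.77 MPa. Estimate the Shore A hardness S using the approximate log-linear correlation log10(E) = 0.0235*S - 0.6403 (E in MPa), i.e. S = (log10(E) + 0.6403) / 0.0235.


log10(E) = 0.0235*S - 0.6403  =>  S = (log10(E) + 0.6403) / 0.0235
log10(6.77) = 0.830589
S = (0.830589 + 0.6403) / 0.0235 = 1.470889 / 0.0235
S = 62.6

Shore A = 62.6


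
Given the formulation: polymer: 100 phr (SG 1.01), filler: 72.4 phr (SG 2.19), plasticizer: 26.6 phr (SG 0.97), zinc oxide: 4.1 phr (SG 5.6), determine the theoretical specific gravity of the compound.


Sum of weights = 203.1
Volume contributions:
  polymer: 100/1.01 = 99.0099
  filler: 72.4/2.19 = 33.0594
  plasticizer: 26.6/0.97 = 27.4227
  zinc oxide: 4.1/5.6 = 0.7321
Sum of volumes = 160.2241
SG = 203.1 / 160.2241 = 1.268

SG = 1.268


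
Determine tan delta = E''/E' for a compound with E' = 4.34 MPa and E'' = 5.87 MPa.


tan delta = E'' / E'
= 5.87 / 4.34
= 1.3525

tan delta = 1.3525


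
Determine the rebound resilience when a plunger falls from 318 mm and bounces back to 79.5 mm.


Resilience = h_rebound / h_drop * 100
= 79.5 / 318 * 100
= 25.0%

25.0%


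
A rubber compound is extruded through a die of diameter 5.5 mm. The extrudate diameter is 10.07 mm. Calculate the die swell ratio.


Die swell ratio = D_extrudate / D_die
= 10.07 / 5.5
= 1.831

Die swell = 1.831


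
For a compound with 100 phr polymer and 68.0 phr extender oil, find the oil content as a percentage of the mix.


Oil % = oil / (100 + oil) * 100
= 68.0 / (100 + 68.0) * 100
= 68.0 / 168.0 * 100
= 40.48%

40.48%


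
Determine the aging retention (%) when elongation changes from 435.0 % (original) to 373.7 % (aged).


Retention = aged / original * 100
= 373.7 / 435.0 * 100
= 85.9%

85.9%


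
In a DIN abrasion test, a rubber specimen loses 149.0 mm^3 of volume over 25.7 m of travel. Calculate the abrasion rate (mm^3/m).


Rate = volume_loss / distance
= 149.0 / 25.7
= 5.798 mm^3/m

5.798 mm^3/m


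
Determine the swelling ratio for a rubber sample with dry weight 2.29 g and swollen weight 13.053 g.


Q = W_swollen / W_dry
Q = 13.053 / 2.29
Q = 5.7

Q = 5.7


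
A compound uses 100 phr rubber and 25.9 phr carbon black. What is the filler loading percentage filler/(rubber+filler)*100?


Filler % = filler / (rubber + filler) * 100
= 25.9 / (100 + 25.9) * 100
= 25.9 / 125.9 * 100
= 20.57%

20.57%


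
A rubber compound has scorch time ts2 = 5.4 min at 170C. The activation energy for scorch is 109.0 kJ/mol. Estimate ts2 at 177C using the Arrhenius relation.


Convert temperatures: T1 = 170 + 273.15 = 443.15 K, T2 = 177 + 273.15 = 450.15 K
ts2_new = 5.4 * exp(109000 / 8.314 * (1/450.15 - 1/443.15))
1/T2 - 1/T1 = -3.5091e-05
ts2_new = 3.41 min

3.41 min


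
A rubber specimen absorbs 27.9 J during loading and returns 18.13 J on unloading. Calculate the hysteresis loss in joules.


Hysteresis loss = loading - unloading
= 27.9 - 18.13
= 9.77 J

9.77 J


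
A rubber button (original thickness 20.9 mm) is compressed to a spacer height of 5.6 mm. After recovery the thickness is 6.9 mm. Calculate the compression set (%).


CS = (t0 - recovered) / (t0 - ts) * 100
= (20.9 - 6.9) / (20.9 - 5.6) * 100
= 14.0 / 15.3 * 100
= 91.5%

91.5%


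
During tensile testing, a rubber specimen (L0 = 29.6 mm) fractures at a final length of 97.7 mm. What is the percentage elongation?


Elongation = (Lf - L0) / L0 * 100
= (97.7 - 29.6) / 29.6 * 100
= 68.1 / 29.6 * 100
= 230.1%

230.1%


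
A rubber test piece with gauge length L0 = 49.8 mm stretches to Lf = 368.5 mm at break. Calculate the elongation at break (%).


Elongation = (Lf - L0) / L0 * 100
= (368.5 - 49.8) / 49.8 * 100
= 318.7 / 49.8 * 100
= 640.0%

640.0%


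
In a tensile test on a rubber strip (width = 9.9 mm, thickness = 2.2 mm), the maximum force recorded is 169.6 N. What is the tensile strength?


Area = width * thickness = 9.9 * 2.2 = 21.78 mm^2
TS = force / area = 169.6 / 21.78 = 7.79 MPa

7.79 MPa


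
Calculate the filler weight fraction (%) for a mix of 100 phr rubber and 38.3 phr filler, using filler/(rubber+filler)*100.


Filler % = filler / (rubber + filler) * 100
= 38.3 / (100 + 38.3) * 100
= 38.3 / 138.3 * 100
= 27.69%

27.69%


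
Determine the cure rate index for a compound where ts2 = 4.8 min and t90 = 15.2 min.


CRI = 100 / (t90 - ts2)
= 100 / (15.2 - 4.8)
= 100 / 10.4
= 9.62 min^-1

9.62 min^-1


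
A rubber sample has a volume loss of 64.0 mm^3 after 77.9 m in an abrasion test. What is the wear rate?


Rate = volume_loss / distance
= 64.0 / 77.9
= 0.822 mm^3/m

0.822 mm^3/m


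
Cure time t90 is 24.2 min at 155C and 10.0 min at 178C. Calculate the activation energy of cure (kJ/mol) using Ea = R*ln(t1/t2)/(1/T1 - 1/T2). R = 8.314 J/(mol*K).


T1 = 428.15 K, T2 = 451.15 K
1/T1 - 1/T2 = 1.1907e-04
ln(t1/t2) = ln(24.2/10.0) = 0.8838
Ea = 8.314 * 0.8838 / 1.1907e-04 = 61707.3847 J/mol
Ea = 61.71 kJ/mol

61.71 kJ/mol


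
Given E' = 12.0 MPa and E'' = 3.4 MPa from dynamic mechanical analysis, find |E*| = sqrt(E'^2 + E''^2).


|E*| = sqrt(E'^2 + E''^2)
= sqrt(12.0^2 + 3.4^2)
= sqrt(144.0000 + 11.5600)
= 12.472 MPa

12.472 MPa


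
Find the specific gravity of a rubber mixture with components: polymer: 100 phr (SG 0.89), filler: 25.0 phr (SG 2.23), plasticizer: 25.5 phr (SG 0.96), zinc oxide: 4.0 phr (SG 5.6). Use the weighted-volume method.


Sum of weights = 154.5
Volume contributions:
  polymer: 100/0.89 = 112.3596
  filler: 25.0/2.23 = 11.2108
  plasticizer: 25.5/0.96 = 26.5625
  zinc oxide: 4.0/5.6 = 0.7143
Sum of volumes = 150.8471
SG = 154.5 / 150.8471 = 1.024

SG = 1.024


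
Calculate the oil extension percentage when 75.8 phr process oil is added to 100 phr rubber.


Oil % = oil / (100 + oil) * 100
= 75.8 / (100 + 75.8) * 100
= 75.8 / 175.8 * 100
= 43.12%

43.12%


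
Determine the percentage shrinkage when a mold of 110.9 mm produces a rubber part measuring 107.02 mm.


Shrinkage = (mold - part) / mold * 100
= (110.9 - 107.02) / 110.9 * 100
= 3.88 / 110.9 * 100
= 3.5%

3.5%


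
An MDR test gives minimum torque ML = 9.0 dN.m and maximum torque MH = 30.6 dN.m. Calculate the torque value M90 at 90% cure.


M90 = ML + 0.9 * (MH - ML)
M90 = 9.0 + 0.9 * (30.6 - 9.0)
M90 = 9.0 + 0.9 * 21.6
M90 = 28.44 dN.m

28.44 dN.m


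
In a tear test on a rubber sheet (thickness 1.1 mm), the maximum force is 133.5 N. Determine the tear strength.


Tear strength = force / thickness
= 133.5 / 1.1
= 121.36 N/mm

121.36 N/mm


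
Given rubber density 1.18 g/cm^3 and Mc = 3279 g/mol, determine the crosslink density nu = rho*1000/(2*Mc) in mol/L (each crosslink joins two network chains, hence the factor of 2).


nu = rho * 1000 / (2 * Mc)
nu = 1.18 * 1000 / (2 * 3279)
nu = 1180.0 / 6558
nu = 0.1799 mol/L

0.1799 mol/L


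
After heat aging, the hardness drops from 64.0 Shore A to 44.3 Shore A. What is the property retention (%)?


Retention = aged / original * 100
= 44.3 / 64.0 * 100
= 69.2%

69.2%


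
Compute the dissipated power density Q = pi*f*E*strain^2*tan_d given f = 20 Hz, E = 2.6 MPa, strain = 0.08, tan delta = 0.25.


Q = pi * f * E * strain^2 * tan_d
= pi * 20 * 2.6 * 0.08^2 * 0.25
= pi * 20 * 2.6 * 0.0064 * 0.25
= 0.2614

Q = 0.2614


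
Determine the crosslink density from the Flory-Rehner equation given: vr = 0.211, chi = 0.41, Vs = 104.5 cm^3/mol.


ln(1 - vr) = ln(1 - 0.211) = -0.2370
Numerator = -((-0.2370) + 0.211 + 0.41 * 0.211^2) = 0.0077
Denominator = 104.5 * (0.211^(1/3) - 0.211/2) = 51.1877
nu = 0.0077 / 51.1877 = 1.5112e-04 mol/cm^3

1.5112e-04 mol/cm^3


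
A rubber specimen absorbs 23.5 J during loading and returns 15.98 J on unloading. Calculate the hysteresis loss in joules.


Hysteresis loss = loading - unloading
= 23.5 - 15.98
= 7.52 J

7.52 J


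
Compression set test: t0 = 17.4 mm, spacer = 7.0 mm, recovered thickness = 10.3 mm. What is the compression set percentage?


CS = (t0 - recovered) / (t0 - ts) * 100
= (17.4 - 10.3) / (17.4 - 7.0) * 100
= 7.1 / 10.4 * 100
= 68.3%

68.3%


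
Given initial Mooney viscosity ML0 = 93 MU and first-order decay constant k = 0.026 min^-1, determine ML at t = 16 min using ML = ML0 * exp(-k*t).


ML = ML0 * exp(-k * t)
ML = 93 * exp(-0.026 * 16)
ML = 93 * 0.6597
ML = 61.35 MU

61.35 MU


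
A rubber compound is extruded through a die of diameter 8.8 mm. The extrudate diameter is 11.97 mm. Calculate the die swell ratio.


Die swell ratio = D_extrudate / D_die
= 11.97 / 8.8
= 1.36

Die swell = 1.36


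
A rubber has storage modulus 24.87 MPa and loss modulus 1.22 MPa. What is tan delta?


tan delta = E'' / E'
= 1.22 / 24.87
= 0.0491

tan delta = 0.0491


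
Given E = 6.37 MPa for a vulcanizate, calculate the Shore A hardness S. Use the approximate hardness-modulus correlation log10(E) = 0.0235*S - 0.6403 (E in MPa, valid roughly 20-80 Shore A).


log10(E) = 0.0235*S - 0.6403  =>  S = (log10(E) + 0.6403) / 0.0235
log10(6.37) = 0.804139
S = (0.804139 + 0.6403) / 0.0235 = 1.444439 / 0.0235
S = 61.5

Shore A = 61.5


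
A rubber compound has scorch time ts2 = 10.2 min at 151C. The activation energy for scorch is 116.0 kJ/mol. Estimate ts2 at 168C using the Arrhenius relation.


Convert temperatures: T1 = 151 + 273.15 = 424.15 K, T2 = 168 + 273.15 = 441.15 K
ts2_new = 10.2 * exp(116000 / 8.314 * (1/441.15 - 1/424.15))
1/T2 - 1/T1 = -9.0854e-05
ts2_new = 2.87 min

2.87 min


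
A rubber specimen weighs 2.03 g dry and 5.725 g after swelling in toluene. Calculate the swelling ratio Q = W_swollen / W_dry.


Q = W_swollen / W_dry
Q = 5.725 / 2.03
Q = 2.82

Q = 2.82


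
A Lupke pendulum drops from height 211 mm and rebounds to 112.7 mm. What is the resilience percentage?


Resilience = h_rebound / h_drop * 100
= 112.7 / 211 * 100
= 53.4%

53.4%


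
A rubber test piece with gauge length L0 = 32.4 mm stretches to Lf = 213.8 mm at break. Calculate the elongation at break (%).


Elongation = (Lf - L0) / L0 * 100
= (213.8 - 32.4) / 32.4 * 100
= 181.4 / 32.4 * 100
= 559.9%

559.9%


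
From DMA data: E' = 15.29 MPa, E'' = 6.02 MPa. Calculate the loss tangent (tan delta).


tan delta = E'' / E'
= 6.02 / 15.29
= 0.3937

tan delta = 0.3937


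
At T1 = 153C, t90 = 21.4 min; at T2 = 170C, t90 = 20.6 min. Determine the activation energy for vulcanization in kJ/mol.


T1 = 426.15 K, T2 = 443.15 K
1/T1 - 1/T2 = 9.0019e-05
ln(t1/t2) = ln(21.4/20.6) = 0.0381
Ea = 8.314 * 0.0381 / 9.0019e-05 = 3518.8242 J/mol
Ea = 3.52 kJ/mol

3.52 kJ/mol


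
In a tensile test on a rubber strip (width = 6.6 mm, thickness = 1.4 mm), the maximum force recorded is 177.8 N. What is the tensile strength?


Area = width * thickness = 6.6 * 1.4 = 9.24 mm^2
TS = force / area = 177.8 / 9.24 = 19.24 MPa

19.24 MPa


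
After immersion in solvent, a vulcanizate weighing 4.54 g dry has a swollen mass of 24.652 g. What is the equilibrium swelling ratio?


Q = W_swollen / W_dry
Q = 24.652 / 4.54
Q = 5.43

Q = 5.43


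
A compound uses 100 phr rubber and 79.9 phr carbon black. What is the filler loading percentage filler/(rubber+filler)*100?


Filler % = filler / (rubber + filler) * 100
= 79.9 / (100 + 79.9) * 100
= 79.9 / 179.9 * 100
= 44.41%

44.41%


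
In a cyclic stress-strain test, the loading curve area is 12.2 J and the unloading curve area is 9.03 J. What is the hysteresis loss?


Hysteresis loss = loading - unloading
= 12.2 - 9.03
= 3.17 J

3.17 J


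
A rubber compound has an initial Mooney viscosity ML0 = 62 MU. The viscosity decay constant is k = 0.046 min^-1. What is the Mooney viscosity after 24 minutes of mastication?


ML = ML0 * exp(-k * t)
ML = 62 * exp(-0.046 * 24)
ML = 62 * 0.3315
ML = 20.56 MU

20.56 MU


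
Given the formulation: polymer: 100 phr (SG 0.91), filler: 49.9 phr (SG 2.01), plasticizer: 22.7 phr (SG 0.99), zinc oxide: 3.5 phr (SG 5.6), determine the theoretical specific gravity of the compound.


Sum of weights = 176.1
Volume contributions:
  polymer: 100/0.91 = 109.8901
  filler: 49.9/2.01 = 24.8259
  plasticizer: 22.7/0.99 = 22.9293
  zinc oxide: 3.5/5.6 = 0.6250
Sum of volumes = 158.2703
SG = 176.1 / 158.2703 = 1.113

SG = 1.113


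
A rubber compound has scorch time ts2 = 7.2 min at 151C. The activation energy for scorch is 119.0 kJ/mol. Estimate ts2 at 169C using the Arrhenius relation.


Convert temperatures: T1 = 151 + 273.15 = 424.15 K, T2 = 169 + 273.15 = 442.15 K
ts2_new = 7.2 * exp(119000 / 8.314 * (1/442.15 - 1/424.15))
1/T2 - 1/T1 = -9.5981e-05
ts2_new = 1.82 min

1.82 min


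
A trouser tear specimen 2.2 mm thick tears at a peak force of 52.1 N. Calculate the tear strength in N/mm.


Tear strength = force / thickness
= 52.1 / 2.2
= 23.68 N/mm

23.68 N/mm


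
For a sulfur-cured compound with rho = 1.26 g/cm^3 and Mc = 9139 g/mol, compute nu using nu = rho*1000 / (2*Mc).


nu = rho * 1000 / (2 * Mc)
nu = 1.26 * 1000 / (2 * 9139)
nu = 1260.0 / 18278
nu = 0.0689 mol/L

0.0689 mol/L


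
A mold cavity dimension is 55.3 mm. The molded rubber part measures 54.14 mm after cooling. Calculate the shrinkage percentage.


Shrinkage = (mold - part) / mold * 100
= (55.3 - 54.14) / 55.3 * 100
= 1.16 / 55.3 * 100
= 2.1%

2.1%


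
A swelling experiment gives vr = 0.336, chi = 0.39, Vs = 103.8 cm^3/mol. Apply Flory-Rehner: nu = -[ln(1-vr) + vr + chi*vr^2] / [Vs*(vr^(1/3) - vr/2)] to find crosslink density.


ln(1 - vr) = ln(1 - 0.336) = -0.4095
Numerator = -((-0.4095) + 0.336 + 0.39 * 0.336^2) = 0.0294
Denominator = 103.8 * (0.336^(1/3) - 0.336/2) = 54.7239
nu = 0.0294 / 54.7239 = 5.3804e-04 mol/cm^3

5.3804e-04 mol/cm^3


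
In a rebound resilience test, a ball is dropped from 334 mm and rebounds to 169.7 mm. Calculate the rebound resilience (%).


Resilience = h_rebound / h_drop * 100
= 169.7 / 334 * 100
= 50.8%

50.8%


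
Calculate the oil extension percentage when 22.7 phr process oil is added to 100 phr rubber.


Oil % = oil / (100 + oil) * 100
= 22.7 / (100 + 22.7) * 100
= 22.7 / 122.7 * 100
= 18.5%

18.5%


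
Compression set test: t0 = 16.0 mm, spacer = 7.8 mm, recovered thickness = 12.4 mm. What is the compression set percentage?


CS = (t0 - recovered) / (t0 - ts) * 100
= (16.0 - 12.4) / (16.0 - 7.8) * 100
= 3.6 / 8.2 * 100
= 43.9%

43.9%


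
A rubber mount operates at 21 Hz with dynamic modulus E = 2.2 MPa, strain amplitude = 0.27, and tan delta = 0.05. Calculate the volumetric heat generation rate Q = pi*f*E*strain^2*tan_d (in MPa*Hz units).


Q = pi * f * E * strain^2 * tan_d
= pi * 21 * 2.2 * 0.27^2 * 0.05
= pi * 21 * 2.2 * 0.0729 * 0.05
= 0.5290

Q = 0.5290


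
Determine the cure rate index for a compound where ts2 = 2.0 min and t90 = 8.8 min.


CRI = 100 / (t90 - ts2)
= 100 / (8.8 - 2.0)
= 100 / 6.8
= 14.71 min^-1

14.71 min^-1


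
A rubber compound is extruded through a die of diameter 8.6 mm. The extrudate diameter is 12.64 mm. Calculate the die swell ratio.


Die swell ratio = D_extrudate / D_die
= 12.64 / 8.6
= 1.47

Die swell = 1.47


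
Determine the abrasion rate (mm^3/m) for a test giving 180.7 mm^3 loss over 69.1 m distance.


Rate = volume_loss / distance
= 180.7 / 69.1
= 2.615 mm^3/m

2.615 mm^3/m


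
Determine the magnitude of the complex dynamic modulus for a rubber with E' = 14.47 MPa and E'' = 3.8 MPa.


|E*| = sqrt(E'^2 + E''^2)
= sqrt(14.47^2 + 3.8^2)
= sqrt(209.3809 + 14.4400)
= 14.961 MPa

14.961 MPa


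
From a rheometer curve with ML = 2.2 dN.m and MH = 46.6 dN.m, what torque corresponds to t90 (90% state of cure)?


M90 = ML + 0.9 * (MH - ML)
M90 = 2.2 + 0.9 * (46.6 - 2.2)
M90 = 2.2 + 0.9 * 44.4
M90 = 42.16 dN.m

42.16 dN.m


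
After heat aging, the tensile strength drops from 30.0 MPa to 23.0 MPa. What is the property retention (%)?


Retention = aged / original * 100
= 23.0 / 30.0 * 100
= 76.7%

76.7%


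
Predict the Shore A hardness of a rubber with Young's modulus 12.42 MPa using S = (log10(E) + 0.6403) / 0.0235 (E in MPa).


log10(E) = 0.0235*S - 0.6403  =>  S = (log10(E) + 0.6403) / 0.0235
log10(12.42) = 1.094122
S = (1.094122 + 0.6403) / 0.0235 = 1.734422 / 0.0235
S = 73.8

Shore A = 73.8


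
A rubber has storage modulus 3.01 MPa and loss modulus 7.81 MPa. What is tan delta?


tan delta = E'' / E'
= 7.81 / 3.01
= 2.5947

tan delta = 2.5947


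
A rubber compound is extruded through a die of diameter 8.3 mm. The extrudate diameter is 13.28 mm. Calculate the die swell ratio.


Die swell ratio = D_extrudate / D_die
= 13.28 / 8.3
= 1.6

Die swell = 1.6


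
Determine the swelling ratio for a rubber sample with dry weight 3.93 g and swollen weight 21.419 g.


Q = W_swollen / W_dry
Q = 21.419 / 3.93
Q = 5.45

Q = 5.45


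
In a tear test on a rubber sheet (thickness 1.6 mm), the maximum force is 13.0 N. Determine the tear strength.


Tear strength = force / thickness
= 13.0 / 1.6
= 8.12 N/mm

8.12 N/mm


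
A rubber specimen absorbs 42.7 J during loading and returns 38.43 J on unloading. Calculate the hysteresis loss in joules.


Hysteresis loss = loading - unloading
= 42.7 - 38.43
= 4.27 J

4.27 J


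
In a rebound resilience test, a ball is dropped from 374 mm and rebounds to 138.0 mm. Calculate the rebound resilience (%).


Resilience = h_rebound / h_drop * 100
= 138.0 / 374 * 100
= 36.9%

36.9%


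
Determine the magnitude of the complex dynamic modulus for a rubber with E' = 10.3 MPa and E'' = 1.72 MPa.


|E*| = sqrt(E'^2 + E''^2)
= sqrt(10.3^2 + 1.72^2)
= sqrt(106.0900 + 2.9584)
= 10.443 MPa

10.443 MPa


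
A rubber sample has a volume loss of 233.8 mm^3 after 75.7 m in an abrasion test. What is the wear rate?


Rate = volume_loss / distance
= 233.8 / 75.7
= 3.089 mm^3/m

3.089 mm^3/m


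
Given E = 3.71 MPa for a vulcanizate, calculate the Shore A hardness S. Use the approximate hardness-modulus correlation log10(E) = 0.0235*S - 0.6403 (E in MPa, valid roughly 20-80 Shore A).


log10(E) = 0.0235*S - 0.6403  =>  S = (log10(E) + 0.6403) / 0.0235
log10(3.71) = 0.569374
S = (0.569374 + 0.6403) / 0.0235 = 1.209674 / 0.0235
S = 51.5

Shore A = 51.5


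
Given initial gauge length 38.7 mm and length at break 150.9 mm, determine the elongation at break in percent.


Elongation = (Lf - L0) / L0 * 100
= (150.9 - 38.7) / 38.7 * 100
= 112.2 / 38.7 * 100
= 289.9%

289.9%


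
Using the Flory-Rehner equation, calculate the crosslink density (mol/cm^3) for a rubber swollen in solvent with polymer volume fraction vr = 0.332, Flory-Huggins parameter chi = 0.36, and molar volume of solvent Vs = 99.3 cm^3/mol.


ln(1 - vr) = ln(1 - 0.332) = -0.4035
Numerator = -((-0.4035) + 0.332 + 0.36 * 0.332^2) = 0.0318
Denominator = 99.3 * (0.332^(1/3) - 0.332/2) = 52.2751
nu = 0.0318 / 52.2751 = 6.0806e-04 mol/cm^3

6.0806e-04 mol/cm^3


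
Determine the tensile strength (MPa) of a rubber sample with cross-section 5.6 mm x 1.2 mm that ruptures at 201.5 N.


Area = width * thickness = 5.6 * 1.2 = 6.72 mm^2
TS = force / area = 201.5 / 6.72 = 29.99 MPa

29.99 MPa


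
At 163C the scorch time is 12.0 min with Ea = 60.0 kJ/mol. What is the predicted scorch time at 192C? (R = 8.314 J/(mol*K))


Convert temperatures: T1 = 163 + 273.15 = 436.15 K, T2 = 192 + 273.15 = 465.15 K
ts2_new = 12.0 * exp(60000 / 8.314 * (1/465.15 - 1/436.15))
1/T2 - 1/T1 = -1.4295e-04
ts2_new = 4.28 min

4.28 min


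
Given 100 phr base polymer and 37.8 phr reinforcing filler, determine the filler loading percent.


Filler % = filler / (rubber + filler) * 100
= 37.8 / (100 + 37.8) * 100
= 37.8 / 137.8 * 100
= 27.43%

27.43%


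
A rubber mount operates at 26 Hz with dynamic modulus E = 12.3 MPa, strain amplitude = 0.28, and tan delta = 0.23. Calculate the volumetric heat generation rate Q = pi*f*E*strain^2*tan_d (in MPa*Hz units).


Q = pi * f * E * strain^2 * tan_d
= pi * 26 * 12.3 * 0.28^2 * 0.23
= pi * 26 * 12.3 * 0.0784 * 0.23
= 18.1164

Q = 18.1164


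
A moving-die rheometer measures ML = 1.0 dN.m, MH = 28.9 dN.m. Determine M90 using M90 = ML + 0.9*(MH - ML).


M90 = ML + 0.9 * (MH - ML)
M90 = 1.0 + 0.9 * (28.9 - 1.0)
M90 = 1.0 + 0.9 * 27.9
M90 = 26.11 dN.m

26.11 dN.m


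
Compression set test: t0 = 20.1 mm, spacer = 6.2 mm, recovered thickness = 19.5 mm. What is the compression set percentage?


CS = (t0 - recovered) / (t0 - ts) * 100
= (20.1 - 19.5) / (20.1 - 6.2) * 100
= 0.6 / 13.9 * 100
= 4.3%

4.3%


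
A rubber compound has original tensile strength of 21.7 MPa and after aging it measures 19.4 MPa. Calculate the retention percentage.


Retention = aged / original * 100
= 19.4 / 21.7 * 100
= 89.4%

89.4%


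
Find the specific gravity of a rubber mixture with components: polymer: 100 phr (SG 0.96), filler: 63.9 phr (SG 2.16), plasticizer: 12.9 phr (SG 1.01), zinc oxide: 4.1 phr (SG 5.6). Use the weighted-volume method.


Sum of weights = 180.9
Volume contributions:
  polymer: 100/0.96 = 104.1667
  filler: 63.9/2.16 = 29.5833
  plasticizer: 12.9/1.01 = 12.7723
  zinc oxide: 4.1/5.6 = 0.7321
Sum of volumes = 147.2544
SG = 180.9 / 147.2544 = 1.228

SG = 1.228


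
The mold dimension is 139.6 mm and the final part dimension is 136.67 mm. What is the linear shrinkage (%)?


Shrinkage = (mold - part) / mold * 100
= (139.6 - 136.67) / 139.6 * 100
= 2.93 / 139.6 * 100
= 2.1%

2.1%


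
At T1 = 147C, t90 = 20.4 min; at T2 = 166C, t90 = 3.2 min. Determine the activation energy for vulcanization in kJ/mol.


T1 = 420.15 K, T2 = 439.15 K
1/T1 - 1/T2 = 1.0298e-04
ln(t1/t2) = ln(20.4/3.2) = 1.8524
Ea = 8.314 * 1.8524 / 1.0298e-04 = 149556.3015 J/mol
Ea = 149.56 kJ/mol

149.56 kJ/mol


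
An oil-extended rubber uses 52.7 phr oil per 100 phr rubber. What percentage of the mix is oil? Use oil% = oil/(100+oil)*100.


Oil % = oil / (100 + oil) * 100
= 52.7 / (100 + 52.7) * 100
= 52.7 / 152.7 * 100
= 34.51%

34.51%


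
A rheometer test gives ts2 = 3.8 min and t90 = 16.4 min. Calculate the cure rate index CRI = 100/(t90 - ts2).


CRI = 100 / (t90 - ts2)
= 100 / (16.4 - 3.8)
= 100 / 12.6
= 7.94 min^-1

7.94 min^-1


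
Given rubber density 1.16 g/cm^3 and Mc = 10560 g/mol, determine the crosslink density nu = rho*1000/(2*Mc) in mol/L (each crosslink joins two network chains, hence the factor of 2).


nu = rho * 1000 / (2 * Mc)
nu = 1.16 * 1000 / (2 * 10560)
nu = 1160.0 / 21120
nu = 0.0549 mol/L

0.0549 mol/L


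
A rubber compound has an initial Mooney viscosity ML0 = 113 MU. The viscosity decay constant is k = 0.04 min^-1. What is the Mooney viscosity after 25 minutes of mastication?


ML = ML0 * exp(-k * t)
ML = 113 * exp(-0.04 * 25)
ML = 113 * 0.3679
ML = 41.57 MU

41.57 MU
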